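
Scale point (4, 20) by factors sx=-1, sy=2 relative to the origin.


Scaling: (x*sx, y*sy) = (4*-1, 20*2) = (-4, 40)

(-4, 40)


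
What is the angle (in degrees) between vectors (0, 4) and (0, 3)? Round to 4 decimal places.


dot = 0*0 + 4*3 = 12
|u| = 4, |v| = 3
cos(angle) = 1
angle = 0 degrees

0 degrees


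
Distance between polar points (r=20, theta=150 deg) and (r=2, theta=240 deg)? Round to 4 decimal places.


d = sqrt(r1^2 + r2^2 - 2*r1*r2*cos(t2-t1))
d = sqrt(20^2 + 2^2 - 2*20*2*cos(240-150)) = 20.0998

20.0998


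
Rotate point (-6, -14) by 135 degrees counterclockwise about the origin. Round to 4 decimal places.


x' = -6*cos(135) - -14*sin(135) = 14.1421
y' = -6*sin(135) + -14*cos(135) = 5.6569

(14.1421, 5.6569)


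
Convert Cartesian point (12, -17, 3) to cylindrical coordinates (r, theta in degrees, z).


r = sqrt(12^2 + (-17)^2) = 20.8087
theta = atan2(-17, 12) = 305.2176 deg
z = 3

r = 20.8087, theta = 305.2176 deg, z = 3


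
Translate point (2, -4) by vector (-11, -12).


Translation: (x+dx, y+dy) = (2+-11, -4+-12) = (-9, -16)

(-9, -16)


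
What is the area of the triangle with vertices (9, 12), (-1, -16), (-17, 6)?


Area = |x1(y2-y3) + x2(y3-y1) + x3(y1-y2)| / 2
= |9*(-16-6) + -1*(6-12) + -17*(12--16)| / 2
= 334

334


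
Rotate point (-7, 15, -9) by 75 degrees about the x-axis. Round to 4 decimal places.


x' = -7
y' = 15*cos(75) - -9*sin(75) = 12.5756
z' = 15*sin(75) + -9*cos(75) = 12.1595

(-7, 12.5756, 12.1595)


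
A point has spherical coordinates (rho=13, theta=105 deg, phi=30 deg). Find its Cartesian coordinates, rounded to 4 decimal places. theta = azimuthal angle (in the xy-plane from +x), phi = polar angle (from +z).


x = 13 * sin(30) * cos(105) = -1.6823
y = 13 * sin(30) * sin(105) = 6.2785
z = 13 * cos(30) = 11.2583

(-1.6823, 6.2785, 11.2583)


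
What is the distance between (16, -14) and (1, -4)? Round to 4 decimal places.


d = sqrt((1-16)^2 + (-4--14)^2) = 18.0278

18.0278


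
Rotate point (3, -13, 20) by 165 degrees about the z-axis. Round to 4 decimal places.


x' = 3*cos(165) - -13*sin(165) = 0.4669
y' = 3*sin(165) + -13*cos(165) = 13.3335
z' = 20

(0.4669, 13.3335, 20)


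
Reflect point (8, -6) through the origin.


Reflection through origin: (x, y) -> (-x, -y)
(8, -6) -> (-8, 6)

(-8, 6)


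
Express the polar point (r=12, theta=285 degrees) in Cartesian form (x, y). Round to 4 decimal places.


x = 12 * cos(285) = 3.1058
y = 12 * sin(285) = -11.5911

(3.1058, -11.5911)


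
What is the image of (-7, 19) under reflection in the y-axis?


Reflection across y-axis: (x, y) -> (-x, y)
(-7, 19) -> (7, 19)

(7, 19)


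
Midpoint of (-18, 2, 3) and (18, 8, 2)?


Midpoint = ((-18+18)/2, (2+8)/2, (3+2)/2) = (0, 5, 2.5)

(0, 5, 2.5)


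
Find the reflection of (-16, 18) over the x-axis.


Reflection across x-axis: (x, y) -> (x, -y)
(-16, 18) -> (-16, -18)

(-16, -18)


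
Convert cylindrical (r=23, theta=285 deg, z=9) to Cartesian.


x = 23 * cos(285) = 5.9528
y = 23 * sin(285) = -22.2163
z = 9

(5.9528, -22.2163, 9)


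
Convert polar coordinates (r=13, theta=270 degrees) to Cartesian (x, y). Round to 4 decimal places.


x = 13 * cos(270) = 0
y = 13 * sin(270) = -13

(0, -13)


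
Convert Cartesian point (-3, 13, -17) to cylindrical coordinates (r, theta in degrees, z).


r = sqrt((-3)^2 + 13^2) = 13.3417
theta = atan2(13, -3) = 102.9946 deg
z = -17

r = 13.3417, theta = 102.9946 deg, z = -17


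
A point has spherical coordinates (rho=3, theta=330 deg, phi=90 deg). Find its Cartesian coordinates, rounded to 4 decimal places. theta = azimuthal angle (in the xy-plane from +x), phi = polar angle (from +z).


x = 3 * sin(90) * cos(330) = 2.5981
y = 3 * sin(90) * sin(330) = -1.5
z = 3 * cos(90) = 0

(2.5981, -1.5, 0)


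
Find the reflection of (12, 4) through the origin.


Reflection through origin: (x, y) -> (-x, -y)
(12, 4) -> (-12, -4)

(-12, -4)


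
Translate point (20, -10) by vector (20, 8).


Translation: (x+dx, y+dy) = (20+20, -10+8) = (40, -2)

(40, -2)


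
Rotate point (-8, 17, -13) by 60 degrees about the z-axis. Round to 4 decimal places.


x' = -8*cos(60) - 17*sin(60) = -18.7224
y' = -8*sin(60) + 17*cos(60) = 1.5718
z' = -13

(-18.7224, 1.5718, -13)


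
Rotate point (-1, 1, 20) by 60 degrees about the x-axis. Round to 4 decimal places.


x' = -1
y' = 1*cos(60) - 20*sin(60) = -16.8205
z' = 1*sin(60) + 20*cos(60) = 10.866

(-1, -16.8205, 10.866)


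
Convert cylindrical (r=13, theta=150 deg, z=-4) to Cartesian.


x = 13 * cos(150) = -11.2583
y = 13 * sin(150) = 6.5
z = -4

(-11.2583, 6.5, -4)


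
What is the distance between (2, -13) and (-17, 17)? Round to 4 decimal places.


d = sqrt((-17-2)^2 + (17--13)^2) = 35.5106

35.5106


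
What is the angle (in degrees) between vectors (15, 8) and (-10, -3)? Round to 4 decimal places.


dot = 15*-10 + 8*-3 = -174
|u| = 17, |v| = 10.4403
cos(angle) = -0.9804
angle = 168.6268 degrees

168.6268 degrees


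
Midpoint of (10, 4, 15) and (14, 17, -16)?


Midpoint = ((10+14)/2, (4+17)/2, (15+-16)/2) = (12, 10.5, -0.5)

(12, 10.5, -0.5)


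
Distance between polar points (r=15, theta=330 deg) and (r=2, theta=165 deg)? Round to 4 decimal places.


d = sqrt(r1^2 + r2^2 - 2*r1*r2*cos(t2-t1))
d = sqrt(15^2 + 2^2 - 2*15*2*cos(165-330)) = 16.9398

16.9398


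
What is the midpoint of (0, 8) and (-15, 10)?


Midpoint = ((0+-15)/2, (8+10)/2) = (-7.5, 9)

(-7.5, 9)


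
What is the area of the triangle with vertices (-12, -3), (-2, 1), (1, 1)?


Area = |x1(y2-y3) + x2(y3-y1) + x3(y1-y2)| / 2
= |-12*(1-1) + -2*(1--3) + 1*(-3-1)| / 2
= 6

6


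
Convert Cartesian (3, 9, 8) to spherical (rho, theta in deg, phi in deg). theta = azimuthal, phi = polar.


rho = sqrt(3^2 + 9^2 + 8^2) = 12.4097
theta = atan2(9, 3) = 71.5651 deg
phi = acos(8/12.4097) = 49.8599 deg

rho = 12.4097, theta = 71.5651 deg, phi = 49.8599 deg


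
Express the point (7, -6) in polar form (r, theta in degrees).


r = sqrt(7^2 + (-6)^2) = 9.2195
theta = atan2(-6, 7) = 319.3987 degrees

r = 9.2195, theta = 319.3987 degrees


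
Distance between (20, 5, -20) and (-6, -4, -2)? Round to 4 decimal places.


d = sqrt((-6-20)^2 + (-4-5)^2 + (-2--20)^2) = 32.8786

32.8786


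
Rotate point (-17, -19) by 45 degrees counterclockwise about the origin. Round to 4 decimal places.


x' = -17*cos(45) - -19*sin(45) = 1.4142
y' = -17*sin(45) + -19*cos(45) = -25.4558

(1.4142, -25.4558)


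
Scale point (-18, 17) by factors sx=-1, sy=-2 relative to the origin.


Scaling: (x*sx, y*sy) = (-18*-1, 17*-2) = (18, -34)

(18, -34)


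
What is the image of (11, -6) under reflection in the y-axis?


Reflection across y-axis: (x, y) -> (-x, y)
(11, -6) -> (-11, -6)

(-11, -6)


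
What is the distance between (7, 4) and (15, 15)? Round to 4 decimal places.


d = sqrt((15-7)^2 + (15-4)^2) = 13.6015

13.6015


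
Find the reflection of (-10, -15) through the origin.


Reflection through origin: (x, y) -> (-x, -y)
(-10, -15) -> (10, 15)

(10, 15)


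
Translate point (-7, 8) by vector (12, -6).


Translation: (x+dx, y+dy) = (-7+12, 8+-6) = (5, 2)

(5, 2)


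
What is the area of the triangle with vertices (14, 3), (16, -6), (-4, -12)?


Area = |x1(y2-y3) + x2(y3-y1) + x3(y1-y2)| / 2
= |14*(-6--12) + 16*(-12-3) + -4*(3--6)| / 2
= 96

96


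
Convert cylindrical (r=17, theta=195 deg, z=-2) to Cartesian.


x = 17 * cos(195) = -16.4207
y = 17 * sin(195) = -4.3999
z = -2

(-16.4207, -4.3999, -2)


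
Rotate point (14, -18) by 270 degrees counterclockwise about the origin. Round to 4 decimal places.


x' = 14*cos(270) - -18*sin(270) = -18
y' = 14*sin(270) + -18*cos(270) = -14

(-18, -14)


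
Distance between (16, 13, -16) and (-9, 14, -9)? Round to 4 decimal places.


d = sqrt((-9-16)^2 + (14-13)^2 + (-9--16)^2) = 25.9808

25.9808


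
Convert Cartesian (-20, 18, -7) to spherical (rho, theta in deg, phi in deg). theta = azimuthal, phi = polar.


rho = sqrt((-20)^2 + 18^2 + (-7)^2) = 27.8029
theta = atan2(18, -20) = 138.0128 deg
phi = acos(-7/27.8029) = 104.5824 deg

rho = 27.8029, theta = 138.0128 deg, phi = 104.5824 deg


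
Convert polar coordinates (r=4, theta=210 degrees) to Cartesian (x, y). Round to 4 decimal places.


x = 4 * cos(210) = -3.4641
y = 4 * sin(210) = -2

(-3.4641, -2)


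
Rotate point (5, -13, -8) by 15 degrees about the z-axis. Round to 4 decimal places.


x' = 5*cos(15) - -13*sin(15) = 8.1943
y' = 5*sin(15) + -13*cos(15) = -11.2629
z' = -8

(8.1943, -11.2629, -8)


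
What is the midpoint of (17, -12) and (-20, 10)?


Midpoint = ((17+-20)/2, (-12+10)/2) = (-1.5, -1)

(-1.5, -1)


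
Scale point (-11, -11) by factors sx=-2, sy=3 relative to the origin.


Scaling: (x*sx, y*sy) = (-11*-2, -11*3) = (22, -33)

(22, -33)


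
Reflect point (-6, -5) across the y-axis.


Reflection across y-axis: (x, y) -> (-x, y)
(-6, -5) -> (6, -5)

(6, -5)


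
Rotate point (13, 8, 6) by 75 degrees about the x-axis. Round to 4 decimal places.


x' = 13
y' = 8*cos(75) - 6*sin(75) = -3.725
z' = 8*sin(75) + 6*cos(75) = 9.2803

(13, -3.725, 9.2803)


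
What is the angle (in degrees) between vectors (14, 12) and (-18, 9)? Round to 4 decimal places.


dot = 14*-18 + 12*9 = -144
|u| = 18.4391, |v| = 20.1246
cos(angle) = -0.3881
angle = 112.8337 degrees

112.8337 degrees


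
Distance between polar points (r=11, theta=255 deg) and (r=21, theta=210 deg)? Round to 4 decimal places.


d = sqrt(r1^2 + r2^2 - 2*r1*r2*cos(t2-t1))
d = sqrt(11^2 + 21^2 - 2*11*21*cos(210-255)) = 15.34

15.34


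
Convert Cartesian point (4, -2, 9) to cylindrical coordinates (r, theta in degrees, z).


r = sqrt(4^2 + (-2)^2) = 4.4721
theta = atan2(-2, 4) = 333.4349 deg
z = 9

r = 4.4721, theta = 333.4349 deg, z = 9


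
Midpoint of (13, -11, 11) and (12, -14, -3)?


Midpoint = ((13+12)/2, (-11+-14)/2, (11+-3)/2) = (12.5, -12.5, 4)

(12.5, -12.5, 4)


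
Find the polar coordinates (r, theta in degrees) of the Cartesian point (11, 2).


r = sqrt(11^2 + 2^2) = 11.1803
theta = atan2(2, 11) = 10.3048 degrees

r = 11.1803, theta = 10.3048 degrees


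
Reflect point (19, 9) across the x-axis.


Reflection across x-axis: (x, y) -> (x, -y)
(19, 9) -> (19, -9)

(19, -9)


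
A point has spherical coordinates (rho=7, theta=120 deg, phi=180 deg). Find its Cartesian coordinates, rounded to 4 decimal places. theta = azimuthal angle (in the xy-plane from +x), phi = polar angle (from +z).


x = 7 * sin(180) * cos(120) = 0
y = 7 * sin(180) * sin(120) = 0
z = 7 * cos(180) = -7

(0, 0, -7)


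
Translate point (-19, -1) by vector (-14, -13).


Translation: (x+dx, y+dy) = (-19+-14, -1+-13) = (-33, -14)

(-33, -14)


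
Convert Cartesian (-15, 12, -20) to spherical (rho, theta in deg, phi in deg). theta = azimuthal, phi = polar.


rho = sqrt((-15)^2 + 12^2 + (-20)^2) = 27.7308
theta = atan2(12, -15) = 141.3402 deg
phi = acos(-20/27.7308) = 136.1552 deg

rho = 27.7308, theta = 141.3402 deg, phi = 136.1552 deg


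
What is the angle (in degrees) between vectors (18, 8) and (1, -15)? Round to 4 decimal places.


dot = 18*1 + 8*-15 = -102
|u| = 19.6977, |v| = 15.0333
cos(angle) = -0.3445
angle = 110.1484 degrees

110.1484 degrees


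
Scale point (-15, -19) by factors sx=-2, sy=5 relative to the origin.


Scaling: (x*sx, y*sy) = (-15*-2, -19*5) = (30, -95)

(30, -95)


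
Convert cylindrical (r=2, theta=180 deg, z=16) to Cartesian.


x = 2 * cos(180) = -2
y = 2 * sin(180) = 0
z = 16

(-2, 0, 16)


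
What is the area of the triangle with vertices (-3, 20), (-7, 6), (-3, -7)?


Area = |x1(y2-y3) + x2(y3-y1) + x3(y1-y2)| / 2
= |-3*(6--7) + -7*(-7-20) + -3*(20-6)| / 2
= 54

54


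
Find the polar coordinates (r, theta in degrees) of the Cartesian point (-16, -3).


r = sqrt((-16)^2 + (-3)^2) = 16.2788
theta = atan2(-3, -16) = 190.6197 degrees

r = 16.2788, theta = 190.6197 degrees


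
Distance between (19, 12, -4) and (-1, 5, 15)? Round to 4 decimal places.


d = sqrt((-1-19)^2 + (5-12)^2 + (15--4)^2) = 28.4605

28.4605


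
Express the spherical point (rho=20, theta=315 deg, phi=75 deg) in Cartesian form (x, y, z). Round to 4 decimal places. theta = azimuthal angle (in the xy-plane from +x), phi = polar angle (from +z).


x = 20 * sin(75) * cos(315) = 13.6603
y = 20 * sin(75) * sin(315) = -13.6603
z = 20 * cos(75) = 5.1764

(13.6603, -13.6603, 5.1764)


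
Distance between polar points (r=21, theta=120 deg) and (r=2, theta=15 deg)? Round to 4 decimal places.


d = sqrt(r1^2 + r2^2 - 2*r1*r2*cos(t2-t1))
d = sqrt(21^2 + 2^2 - 2*21*2*cos(15-120)) = 21.6042

21.6042


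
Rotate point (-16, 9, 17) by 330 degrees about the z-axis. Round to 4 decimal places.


x' = -16*cos(330) - 9*sin(330) = -9.3564
y' = -16*sin(330) + 9*cos(330) = 15.7942
z' = 17

(-9.3564, 15.7942, 17)


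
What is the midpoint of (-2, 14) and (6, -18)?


Midpoint = ((-2+6)/2, (14+-18)/2) = (2, -2)

(2, -2)


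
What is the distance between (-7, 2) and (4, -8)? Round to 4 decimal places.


d = sqrt((4--7)^2 + (-8-2)^2) = 14.8661

14.8661


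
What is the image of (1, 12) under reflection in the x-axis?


Reflection across x-axis: (x, y) -> (x, -y)
(1, 12) -> (1, -12)

(1, -12)


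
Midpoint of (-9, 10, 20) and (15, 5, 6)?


Midpoint = ((-9+15)/2, (10+5)/2, (20+6)/2) = (3, 7.5, 13)

(3, 7.5, 13)


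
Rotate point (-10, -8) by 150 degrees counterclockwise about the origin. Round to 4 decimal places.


x' = -10*cos(150) - -8*sin(150) = 12.6603
y' = -10*sin(150) + -8*cos(150) = 1.9282

(12.6603, 1.9282)


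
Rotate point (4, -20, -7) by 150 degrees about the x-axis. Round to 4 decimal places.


x' = 4
y' = -20*cos(150) - -7*sin(150) = 20.8205
z' = -20*sin(150) + -7*cos(150) = -3.9378

(4, 20.8205, -3.9378)


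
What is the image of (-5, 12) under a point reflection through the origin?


Reflection through origin: (x, y) -> (-x, -y)
(-5, 12) -> (5, -12)

(5, -12)


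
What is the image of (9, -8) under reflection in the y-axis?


Reflection across y-axis: (x, y) -> (-x, y)
(9, -8) -> (-9, -8)

(-9, -8)


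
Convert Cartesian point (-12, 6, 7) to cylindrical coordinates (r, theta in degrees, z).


r = sqrt((-12)^2 + 6^2) = 13.4164
theta = atan2(6, -12) = 153.4349 deg
z = 7

r = 13.4164, theta = 153.4349 deg, z = 7


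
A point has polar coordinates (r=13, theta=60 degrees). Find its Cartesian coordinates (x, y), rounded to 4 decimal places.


x = 13 * cos(60) = 6.5
y = 13 * sin(60) = 11.2583

(6.5, 11.2583)


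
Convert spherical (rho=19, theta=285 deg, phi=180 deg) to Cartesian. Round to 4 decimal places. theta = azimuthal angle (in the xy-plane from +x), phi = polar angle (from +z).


x = 19 * sin(180) * cos(285) = 0
y = 19 * sin(180) * sin(285) = 0
z = 19 * cos(180) = -19

(0, 0, -19)


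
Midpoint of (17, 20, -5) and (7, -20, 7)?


Midpoint = ((17+7)/2, (20+-20)/2, (-5+7)/2) = (12, 0, 1)

(12, 0, 1)


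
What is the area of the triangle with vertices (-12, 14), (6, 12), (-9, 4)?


Area = |x1(y2-y3) + x2(y3-y1) + x3(y1-y2)| / 2
= |-12*(12-4) + 6*(4-14) + -9*(14-12)| / 2
= 87

87


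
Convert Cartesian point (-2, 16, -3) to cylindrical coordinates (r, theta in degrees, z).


r = sqrt((-2)^2 + 16^2) = 16.1245
theta = atan2(16, -2) = 97.125 deg
z = -3

r = 16.1245, theta = 97.125 deg, z = -3


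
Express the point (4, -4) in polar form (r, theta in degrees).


r = sqrt(4^2 + (-4)^2) = 5.6569
theta = atan2(-4, 4) = 315 degrees

r = 5.6569, theta = 315 degrees


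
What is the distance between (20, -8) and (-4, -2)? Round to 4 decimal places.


d = sqrt((-4-20)^2 + (-2--8)^2) = 24.7386

24.7386


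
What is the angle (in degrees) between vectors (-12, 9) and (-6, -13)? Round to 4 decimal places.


dot = -12*-6 + 9*-13 = -45
|u| = 15, |v| = 14.3178
cos(angle) = -0.2095
angle = 102.0948 degrees

102.0948 degrees


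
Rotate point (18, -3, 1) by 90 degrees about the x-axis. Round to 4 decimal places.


x' = 18
y' = -3*cos(90) - 1*sin(90) = -1
z' = -3*sin(90) + 1*cos(90) = -3

(18, -1, -3)


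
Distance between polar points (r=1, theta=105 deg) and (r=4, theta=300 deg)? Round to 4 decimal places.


d = sqrt(r1^2 + r2^2 - 2*r1*r2*cos(t2-t1))
d = sqrt(1^2 + 4^2 - 2*1*4*cos(300-105)) = 4.9727

4.9727


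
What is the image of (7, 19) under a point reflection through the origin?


Reflection through origin: (x, y) -> (-x, -y)
(7, 19) -> (-7, -19)

(-7, -19)


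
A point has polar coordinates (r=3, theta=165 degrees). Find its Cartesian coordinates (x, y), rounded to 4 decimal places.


x = 3 * cos(165) = -2.8978
y = 3 * sin(165) = 0.7765

(-2.8978, 0.7765)


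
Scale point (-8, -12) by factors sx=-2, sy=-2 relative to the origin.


Scaling: (x*sx, y*sy) = (-8*-2, -12*-2) = (16, 24)

(16, 24)


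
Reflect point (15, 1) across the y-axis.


Reflection across y-axis: (x, y) -> (-x, y)
(15, 1) -> (-15, 1)

(-15, 1)


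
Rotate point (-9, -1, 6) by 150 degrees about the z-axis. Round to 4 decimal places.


x' = -9*cos(150) - -1*sin(150) = 8.2942
y' = -9*sin(150) + -1*cos(150) = -3.634
z' = 6

(8.2942, -3.634, 6)


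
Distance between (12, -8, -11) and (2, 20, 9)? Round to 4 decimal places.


d = sqrt((2-12)^2 + (20--8)^2 + (9--11)^2) = 35.8329

35.8329


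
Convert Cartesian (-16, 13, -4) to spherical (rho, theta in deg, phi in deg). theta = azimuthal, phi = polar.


rho = sqrt((-16)^2 + 13^2 + (-4)^2) = 21
theta = atan2(13, -16) = 140.9061 deg
phi = acos(-4/21) = 100.9806 deg

rho = 21, theta = 140.9061 deg, phi = 100.9806 deg


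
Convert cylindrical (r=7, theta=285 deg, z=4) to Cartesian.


x = 7 * cos(285) = 1.8117
y = 7 * sin(285) = -6.7615
z = 4

(1.8117, -6.7615, 4)


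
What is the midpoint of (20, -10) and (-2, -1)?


Midpoint = ((20+-2)/2, (-10+-1)/2) = (9, -5.5)

(9, -5.5)


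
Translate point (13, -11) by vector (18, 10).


Translation: (x+dx, y+dy) = (13+18, -11+10) = (31, -1)

(31, -1)


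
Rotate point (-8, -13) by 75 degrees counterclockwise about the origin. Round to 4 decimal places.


x' = -8*cos(75) - -13*sin(75) = 10.4865
y' = -8*sin(75) + -13*cos(75) = -11.0921

(10.4865, -11.0921)


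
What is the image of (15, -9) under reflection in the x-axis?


Reflection across x-axis: (x, y) -> (x, -y)
(15, -9) -> (15, 9)

(15, 9)


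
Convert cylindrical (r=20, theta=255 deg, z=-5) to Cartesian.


x = 20 * cos(255) = -5.1764
y = 20 * sin(255) = -19.3185
z = -5

(-5.1764, -19.3185, -5)


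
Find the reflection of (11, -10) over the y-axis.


Reflection across y-axis: (x, y) -> (-x, y)
(11, -10) -> (-11, -10)

(-11, -10)


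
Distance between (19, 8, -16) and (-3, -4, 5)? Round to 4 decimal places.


d = sqrt((-3-19)^2 + (-4-8)^2 + (5--16)^2) = 32.6956

32.6956


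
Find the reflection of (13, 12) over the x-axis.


Reflection across x-axis: (x, y) -> (x, -y)
(13, 12) -> (13, -12)

(13, -12)


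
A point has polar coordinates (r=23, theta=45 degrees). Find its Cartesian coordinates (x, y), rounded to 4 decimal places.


x = 23 * cos(45) = 16.2635
y = 23 * sin(45) = 16.2635

(16.2635, 16.2635)


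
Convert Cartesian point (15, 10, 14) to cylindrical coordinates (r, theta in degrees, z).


r = sqrt(15^2 + 10^2) = 18.0278
theta = atan2(10, 15) = 33.6901 deg
z = 14

r = 18.0278, theta = 33.6901 deg, z = 14


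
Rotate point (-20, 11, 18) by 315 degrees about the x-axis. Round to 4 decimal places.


x' = -20
y' = 11*cos(315) - 18*sin(315) = 20.5061
z' = 11*sin(315) + 18*cos(315) = 4.9497

(-20, 20.5061, 4.9497)


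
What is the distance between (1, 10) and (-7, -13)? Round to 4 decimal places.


d = sqrt((-7-1)^2 + (-13-10)^2) = 24.3516

24.3516


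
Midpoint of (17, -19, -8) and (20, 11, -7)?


Midpoint = ((17+20)/2, (-19+11)/2, (-8+-7)/2) = (18.5, -4, -7.5)

(18.5, -4, -7.5)


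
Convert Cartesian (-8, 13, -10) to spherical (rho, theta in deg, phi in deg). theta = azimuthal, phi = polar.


rho = sqrt((-8)^2 + 13^2 + (-10)^2) = 18.2483
theta = atan2(13, -8) = 121.6075 deg
phi = acos(-10/18.2483) = 123.2297 deg

rho = 18.2483, theta = 121.6075 deg, phi = 123.2297 deg


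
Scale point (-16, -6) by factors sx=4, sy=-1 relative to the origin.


Scaling: (x*sx, y*sy) = (-16*4, -6*-1) = (-64, 6)

(-64, 6)


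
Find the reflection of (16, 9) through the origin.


Reflection through origin: (x, y) -> (-x, -y)
(16, 9) -> (-16, -9)

(-16, -9)


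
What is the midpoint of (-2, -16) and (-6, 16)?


Midpoint = ((-2+-6)/2, (-16+16)/2) = (-4, 0)

(-4, 0)


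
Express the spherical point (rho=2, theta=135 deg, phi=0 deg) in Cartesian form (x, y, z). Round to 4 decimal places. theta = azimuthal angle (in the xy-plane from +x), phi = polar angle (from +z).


x = 2 * sin(0) * cos(135) = 0
y = 2 * sin(0) * sin(135) = 0
z = 2 * cos(0) = 2

(0, 0, 2)


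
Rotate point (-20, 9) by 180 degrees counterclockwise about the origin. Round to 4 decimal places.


x' = -20*cos(180) - 9*sin(180) = 20
y' = -20*sin(180) + 9*cos(180) = -9

(20, -9)


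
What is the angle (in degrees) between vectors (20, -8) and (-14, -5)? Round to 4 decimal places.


dot = 20*-14 + -8*-5 = -240
|u| = 21.5407, |v| = 14.8661
cos(angle) = -0.7495
angle = 138.5448 degrees

138.5448 degrees


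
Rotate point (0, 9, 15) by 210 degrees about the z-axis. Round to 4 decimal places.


x' = 0*cos(210) - 9*sin(210) = 4.5
y' = 0*sin(210) + 9*cos(210) = -7.7942
z' = 15

(4.5, -7.7942, 15)


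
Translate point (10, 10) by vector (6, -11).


Translation: (x+dx, y+dy) = (10+6, 10+-11) = (16, -1)

(16, -1)


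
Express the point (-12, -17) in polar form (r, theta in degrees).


r = sqrt((-12)^2 + (-17)^2) = 20.8087
theta = atan2(-17, -12) = 234.7824 degrees

r = 20.8087, theta = 234.7824 degrees


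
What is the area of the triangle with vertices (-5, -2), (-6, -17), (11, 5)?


Area = |x1(y2-y3) + x2(y3-y1) + x3(y1-y2)| / 2
= |-5*(-17-5) + -6*(5--2) + 11*(-2--17)| / 2
= 116.5

116.5


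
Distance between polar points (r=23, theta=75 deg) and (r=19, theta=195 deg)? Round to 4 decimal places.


d = sqrt(r1^2 + r2^2 - 2*r1*r2*cos(t2-t1))
d = sqrt(23^2 + 19^2 - 2*23*19*cos(195-75)) = 36.428

36.428


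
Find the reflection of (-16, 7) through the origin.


Reflection through origin: (x, y) -> (-x, -y)
(-16, 7) -> (16, -7)

(16, -7)


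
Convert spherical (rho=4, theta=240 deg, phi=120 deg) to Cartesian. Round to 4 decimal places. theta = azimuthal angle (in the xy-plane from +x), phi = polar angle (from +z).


x = 4 * sin(120) * cos(240) = -1.7321
y = 4 * sin(120) * sin(240) = -3
z = 4 * cos(120) = -2

(-1.7321, -3, -2)


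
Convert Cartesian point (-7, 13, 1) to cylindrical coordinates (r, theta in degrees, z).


r = sqrt((-7)^2 + 13^2) = 14.7648
theta = atan2(13, -7) = 118.3008 deg
z = 1

r = 14.7648, theta = 118.3008 deg, z = 1


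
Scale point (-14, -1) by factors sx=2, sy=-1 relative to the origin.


Scaling: (x*sx, y*sy) = (-14*2, -1*-1) = (-28, 1)

(-28, 1)


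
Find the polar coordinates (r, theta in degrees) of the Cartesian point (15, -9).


r = sqrt(15^2 + (-9)^2) = 17.4929
theta = atan2(-9, 15) = 329.0362 degrees

r = 17.4929, theta = 329.0362 degrees


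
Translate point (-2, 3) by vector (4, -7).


Translation: (x+dx, y+dy) = (-2+4, 3+-7) = (2, -4)

(2, -4)


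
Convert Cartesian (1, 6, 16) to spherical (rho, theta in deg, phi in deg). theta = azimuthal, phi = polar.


rho = sqrt(1^2 + 6^2 + 16^2) = 17.1172
theta = atan2(6, 1) = 80.5377 deg
phi = acos(16/17.1172) = 20.8154 deg

rho = 17.1172, theta = 80.5377 deg, phi = 20.8154 deg


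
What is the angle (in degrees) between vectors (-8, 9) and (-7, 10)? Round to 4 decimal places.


dot = -8*-7 + 9*10 = 146
|u| = 12.0416, |v| = 12.2066
cos(angle) = 0.9933
angle = 6.6415 degrees

6.6415 degrees


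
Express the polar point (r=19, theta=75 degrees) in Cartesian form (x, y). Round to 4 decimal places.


x = 19 * cos(75) = 4.9176
y = 19 * sin(75) = 18.3526

(4.9176, 18.3526)


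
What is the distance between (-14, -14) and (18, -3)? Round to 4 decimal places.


d = sqrt((18--14)^2 + (-3--14)^2) = 33.8378

33.8378


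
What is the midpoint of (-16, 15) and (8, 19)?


Midpoint = ((-16+8)/2, (15+19)/2) = (-4, 17)

(-4, 17)


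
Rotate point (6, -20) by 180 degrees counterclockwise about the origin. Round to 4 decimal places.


x' = 6*cos(180) - -20*sin(180) = -6
y' = 6*sin(180) + -20*cos(180) = 20

(-6, 20)


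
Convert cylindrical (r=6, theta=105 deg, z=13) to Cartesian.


x = 6 * cos(105) = -1.5529
y = 6 * sin(105) = 5.7956
z = 13

(-1.5529, 5.7956, 13)


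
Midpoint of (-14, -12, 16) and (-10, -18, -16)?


Midpoint = ((-14+-10)/2, (-12+-18)/2, (16+-16)/2) = (-12, -15, 0)

(-12, -15, 0)


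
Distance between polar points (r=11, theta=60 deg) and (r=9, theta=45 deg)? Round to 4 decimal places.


d = sqrt(r1^2 + r2^2 - 2*r1*r2*cos(t2-t1))
d = sqrt(11^2 + 9^2 - 2*11*9*cos(45-60)) = 3.2782

3.2782


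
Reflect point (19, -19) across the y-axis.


Reflection across y-axis: (x, y) -> (-x, y)
(19, -19) -> (-19, -19)

(-19, -19)


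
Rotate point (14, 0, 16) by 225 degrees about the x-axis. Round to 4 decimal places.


x' = 14
y' = 0*cos(225) - 16*sin(225) = 11.3137
z' = 0*sin(225) + 16*cos(225) = -11.3137

(14, 11.3137, -11.3137)


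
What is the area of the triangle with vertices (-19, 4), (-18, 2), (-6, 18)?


Area = |x1(y2-y3) + x2(y3-y1) + x3(y1-y2)| / 2
= |-19*(2-18) + -18*(18-4) + -6*(4-2)| / 2
= 20

20


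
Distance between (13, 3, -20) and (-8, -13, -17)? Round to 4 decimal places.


d = sqrt((-8-13)^2 + (-13-3)^2 + (-17--20)^2) = 26.5707

26.5707


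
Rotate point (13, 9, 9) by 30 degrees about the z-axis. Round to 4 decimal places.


x' = 13*cos(30) - 9*sin(30) = 6.7583
y' = 13*sin(30) + 9*cos(30) = 14.2942
z' = 9

(6.7583, 14.2942, 9)


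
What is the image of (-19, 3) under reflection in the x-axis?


Reflection across x-axis: (x, y) -> (x, -y)
(-19, 3) -> (-19, -3)

(-19, -3)


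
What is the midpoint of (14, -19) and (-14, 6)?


Midpoint = ((14+-14)/2, (-19+6)/2) = (0, -6.5)

(0, -6.5)


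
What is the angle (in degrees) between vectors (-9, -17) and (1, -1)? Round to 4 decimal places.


dot = -9*1 + -17*-1 = 8
|u| = 19.2354, |v| = 1.4142
cos(angle) = 0.2941
angle = 72.8973 degrees

72.8973 degrees


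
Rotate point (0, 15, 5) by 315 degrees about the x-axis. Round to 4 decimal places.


x' = 0
y' = 15*cos(315) - 5*sin(315) = 14.1421
z' = 15*sin(315) + 5*cos(315) = -7.0711

(0, 14.1421, -7.0711)


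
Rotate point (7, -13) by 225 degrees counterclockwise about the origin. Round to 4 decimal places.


x' = 7*cos(225) - -13*sin(225) = -14.1421
y' = 7*sin(225) + -13*cos(225) = 4.2426

(-14.1421, 4.2426)


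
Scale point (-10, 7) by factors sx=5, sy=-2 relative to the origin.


Scaling: (x*sx, y*sy) = (-10*5, 7*-2) = (-50, -14)

(-50, -14)


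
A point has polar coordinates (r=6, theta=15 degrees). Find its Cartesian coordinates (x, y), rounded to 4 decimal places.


x = 6 * cos(15) = 5.7956
y = 6 * sin(15) = 1.5529

(5.7956, 1.5529)


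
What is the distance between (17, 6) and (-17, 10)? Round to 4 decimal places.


d = sqrt((-17-17)^2 + (10-6)^2) = 34.2345

34.2345


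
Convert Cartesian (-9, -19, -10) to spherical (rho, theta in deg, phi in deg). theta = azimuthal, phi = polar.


rho = sqrt((-9)^2 + (-19)^2 + (-10)^2) = 23.2809
theta = atan2(-19, -9) = 244.6538 deg
phi = acos(-10/23.2809) = 115.4382 deg

rho = 23.2809, theta = 244.6538 deg, phi = 115.4382 deg


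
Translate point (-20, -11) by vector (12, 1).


Translation: (x+dx, y+dy) = (-20+12, -11+1) = (-8, -10)

(-8, -10)


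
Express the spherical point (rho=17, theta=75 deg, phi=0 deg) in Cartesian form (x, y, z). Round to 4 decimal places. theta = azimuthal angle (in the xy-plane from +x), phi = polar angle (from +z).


x = 17 * sin(0) * cos(75) = 0
y = 17 * sin(0) * sin(75) = 0
z = 17 * cos(0) = 17

(0, 0, 17)


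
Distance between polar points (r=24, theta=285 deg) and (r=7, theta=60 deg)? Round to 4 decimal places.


d = sqrt(r1^2 + r2^2 - 2*r1*r2*cos(t2-t1))
d = sqrt(24^2 + 7^2 - 2*24*7*cos(60-285)) = 29.3698

29.3698


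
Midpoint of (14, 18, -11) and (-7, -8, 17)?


Midpoint = ((14+-7)/2, (18+-8)/2, (-11+17)/2) = (3.5, 5, 3)

(3.5, 5, 3)


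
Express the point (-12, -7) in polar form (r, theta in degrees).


r = sqrt((-12)^2 + (-7)^2) = 13.8924
theta = atan2(-7, -12) = 210.2564 degrees

r = 13.8924, theta = 210.2564 degrees


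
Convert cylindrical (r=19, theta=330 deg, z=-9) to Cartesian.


x = 19 * cos(330) = 16.4545
y = 19 * sin(330) = -9.5
z = -9

(16.4545, -9.5, -9)


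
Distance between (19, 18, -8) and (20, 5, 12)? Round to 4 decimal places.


d = sqrt((20-19)^2 + (5-18)^2 + (12--8)^2) = 23.8747

23.8747


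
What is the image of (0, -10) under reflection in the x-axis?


Reflection across x-axis: (x, y) -> (x, -y)
(0, -10) -> (0, 10)

(0, 10)


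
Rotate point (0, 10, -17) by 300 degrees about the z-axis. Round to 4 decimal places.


x' = 0*cos(300) - 10*sin(300) = 8.6603
y' = 0*sin(300) + 10*cos(300) = 5
z' = -17

(8.6603, 5, -17)


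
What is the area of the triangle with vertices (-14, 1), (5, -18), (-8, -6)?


Area = |x1(y2-y3) + x2(y3-y1) + x3(y1-y2)| / 2
= |-14*(-18--6) + 5*(-6-1) + -8*(1--18)| / 2
= 9.5

9.5


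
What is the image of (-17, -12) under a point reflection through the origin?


Reflection through origin: (x, y) -> (-x, -y)
(-17, -12) -> (17, 12)

(17, 12)


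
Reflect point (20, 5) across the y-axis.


Reflection across y-axis: (x, y) -> (-x, y)
(20, 5) -> (-20, 5)

(-20, 5)


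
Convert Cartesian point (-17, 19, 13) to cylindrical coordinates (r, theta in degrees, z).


r = sqrt((-17)^2 + 19^2) = 25.4951
theta = atan2(19, -17) = 131.8202 deg
z = 13

r = 25.4951, theta = 131.8202 deg, z = 13


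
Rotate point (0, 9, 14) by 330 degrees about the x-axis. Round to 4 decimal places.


x' = 0
y' = 9*cos(330) - 14*sin(330) = 14.7942
z' = 9*sin(330) + 14*cos(330) = 7.6244

(0, 14.7942, 7.6244)


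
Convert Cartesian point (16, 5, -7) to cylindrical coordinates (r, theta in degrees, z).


r = sqrt(16^2 + 5^2) = 16.7631
theta = atan2(5, 16) = 17.354 deg
z = -7

r = 16.7631, theta = 17.354 deg, z = -7


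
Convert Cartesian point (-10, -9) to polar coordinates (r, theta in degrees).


r = sqrt((-10)^2 + (-9)^2) = 13.4536
theta = atan2(-9, -10) = 221.9872 degrees

r = 13.4536, theta = 221.9872 degrees


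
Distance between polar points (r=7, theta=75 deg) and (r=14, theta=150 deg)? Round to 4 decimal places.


d = sqrt(r1^2 + r2^2 - 2*r1*r2*cos(t2-t1))
d = sqrt(7^2 + 14^2 - 2*7*14*cos(150-75)) = 13.9381

13.9381


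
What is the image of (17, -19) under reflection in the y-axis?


Reflection across y-axis: (x, y) -> (-x, y)
(17, -19) -> (-17, -19)

(-17, -19)


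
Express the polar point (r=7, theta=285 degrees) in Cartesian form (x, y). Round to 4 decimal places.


x = 7 * cos(285) = 1.8117
y = 7 * sin(285) = -6.7615

(1.8117, -6.7615)


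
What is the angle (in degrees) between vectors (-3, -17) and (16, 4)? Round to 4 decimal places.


dot = -3*16 + -17*4 = -116
|u| = 17.2627, |v| = 16.4924
cos(angle) = -0.4074
angle = 114.0442 degrees

114.0442 degrees


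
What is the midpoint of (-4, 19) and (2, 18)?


Midpoint = ((-4+2)/2, (19+18)/2) = (-1, 18.5)

(-1, 18.5)


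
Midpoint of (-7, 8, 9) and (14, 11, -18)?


Midpoint = ((-7+14)/2, (8+11)/2, (9+-18)/2) = (3.5, 9.5, -4.5)

(3.5, 9.5, -4.5)


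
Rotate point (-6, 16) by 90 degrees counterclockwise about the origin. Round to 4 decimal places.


x' = -6*cos(90) - 16*sin(90) = -16
y' = -6*sin(90) + 16*cos(90) = -6

(-16, -6)


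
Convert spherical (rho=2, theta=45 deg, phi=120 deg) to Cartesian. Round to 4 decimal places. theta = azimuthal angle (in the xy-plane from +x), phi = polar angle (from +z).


x = 2 * sin(120) * cos(45) = 1.2247
y = 2 * sin(120) * sin(45) = 1.2247
z = 2 * cos(120) = -1

(1.2247, 1.2247, -1)


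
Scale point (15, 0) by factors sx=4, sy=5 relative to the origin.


Scaling: (x*sx, y*sy) = (15*4, 0*5) = (60, 0)

(60, 0)


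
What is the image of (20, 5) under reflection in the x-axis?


Reflection across x-axis: (x, y) -> (x, -y)
(20, 5) -> (20, -5)

(20, -5)


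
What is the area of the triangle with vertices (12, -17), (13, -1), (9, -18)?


Area = |x1(y2-y3) + x2(y3-y1) + x3(y1-y2)| / 2
= |12*(-1--18) + 13*(-18--17) + 9*(-17--1)| / 2
= 23.5

23.5


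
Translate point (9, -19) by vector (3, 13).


Translation: (x+dx, y+dy) = (9+3, -19+13) = (12, -6)

(12, -6)


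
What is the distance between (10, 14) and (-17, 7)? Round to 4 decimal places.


d = sqrt((-17-10)^2 + (7-14)^2) = 27.8927

27.8927


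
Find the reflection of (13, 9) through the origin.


Reflection through origin: (x, y) -> (-x, -y)
(13, 9) -> (-13, -9)

(-13, -9)


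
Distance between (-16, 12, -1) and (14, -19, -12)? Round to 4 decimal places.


d = sqrt((14--16)^2 + (-19-12)^2 + (-12--1)^2) = 44.5197

44.5197


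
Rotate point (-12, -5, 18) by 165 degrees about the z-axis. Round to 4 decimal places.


x' = -12*cos(165) - -5*sin(165) = 12.8852
y' = -12*sin(165) + -5*cos(165) = 1.7238
z' = 18

(12.8852, 1.7238, 18)


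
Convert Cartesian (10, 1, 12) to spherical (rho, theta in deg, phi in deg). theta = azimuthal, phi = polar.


rho = sqrt(10^2 + 1^2 + 12^2) = 15.6525
theta = atan2(1, 10) = 5.7106 deg
phi = acos(12/15.6525) = 39.9458 deg

rho = 15.6525, theta = 5.7106 deg, phi = 39.9458 deg


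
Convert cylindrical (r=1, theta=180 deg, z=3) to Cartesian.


x = 1 * cos(180) = -1
y = 1 * sin(180) = 0
z = 3

(-1, 0, 3)


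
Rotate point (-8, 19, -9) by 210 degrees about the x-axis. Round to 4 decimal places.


x' = -8
y' = 19*cos(210) - -9*sin(210) = -20.9545
z' = 19*sin(210) + -9*cos(210) = -1.7058

(-8, -20.9545, -1.7058)


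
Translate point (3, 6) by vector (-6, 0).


Translation: (x+dx, y+dy) = (3+-6, 6+0) = (-3, 6)

(-3, 6)


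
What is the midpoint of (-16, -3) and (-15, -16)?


Midpoint = ((-16+-15)/2, (-3+-16)/2) = (-15.5, -9.5)

(-15.5, -9.5)


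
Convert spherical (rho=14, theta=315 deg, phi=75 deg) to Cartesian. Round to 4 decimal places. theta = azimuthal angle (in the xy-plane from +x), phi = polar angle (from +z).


x = 14 * sin(75) * cos(315) = 9.5622
y = 14 * sin(75) * sin(315) = -9.5622
z = 14 * cos(75) = 3.6235

(9.5622, -9.5622, 3.6235)


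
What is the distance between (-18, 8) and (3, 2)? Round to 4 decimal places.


d = sqrt((3--18)^2 + (2-8)^2) = 21.8403

21.8403


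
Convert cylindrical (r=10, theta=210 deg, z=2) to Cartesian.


x = 10 * cos(210) = -8.6603
y = 10 * sin(210) = -5
z = 2

(-8.6603, -5, 2)


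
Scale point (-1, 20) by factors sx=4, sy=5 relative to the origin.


Scaling: (x*sx, y*sy) = (-1*4, 20*5) = (-4, 100)

(-4, 100)


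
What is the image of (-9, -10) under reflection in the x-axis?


Reflection across x-axis: (x, y) -> (x, -y)
(-9, -10) -> (-9, 10)

(-9, 10)


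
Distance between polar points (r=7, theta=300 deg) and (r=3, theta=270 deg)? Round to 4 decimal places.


d = sqrt(r1^2 + r2^2 - 2*r1*r2*cos(t2-t1))
d = sqrt(7^2 + 3^2 - 2*7*3*cos(270-300)) = 4.6505

4.6505


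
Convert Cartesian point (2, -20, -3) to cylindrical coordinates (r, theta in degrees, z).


r = sqrt(2^2 + (-20)^2) = 20.0998
theta = atan2(-20, 2) = 275.7106 deg
z = -3

r = 20.0998, theta = 275.7106 deg, z = -3


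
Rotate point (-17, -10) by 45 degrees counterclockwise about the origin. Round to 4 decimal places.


x' = -17*cos(45) - -10*sin(45) = -4.9497
y' = -17*sin(45) + -10*cos(45) = -19.0919

(-4.9497, -19.0919)


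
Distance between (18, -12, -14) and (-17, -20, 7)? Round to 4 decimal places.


d = sqrt((-17-18)^2 + (-20--12)^2 + (7--14)^2) = 41.5933

41.5933


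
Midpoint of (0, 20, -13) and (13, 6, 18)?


Midpoint = ((0+13)/2, (20+6)/2, (-13+18)/2) = (6.5, 13, 2.5)

(6.5, 13, 2.5)


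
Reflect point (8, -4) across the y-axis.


Reflection across y-axis: (x, y) -> (-x, y)
(8, -4) -> (-8, -4)

(-8, -4)


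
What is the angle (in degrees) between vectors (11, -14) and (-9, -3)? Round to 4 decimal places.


dot = 11*-9 + -14*-3 = -57
|u| = 17.8045, |v| = 9.4868
cos(angle) = -0.3375
angle = 109.7223 degrees

109.7223 degrees


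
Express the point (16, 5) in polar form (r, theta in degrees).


r = sqrt(16^2 + 5^2) = 16.7631
theta = atan2(5, 16) = 17.354 degrees

r = 16.7631, theta = 17.354 degrees


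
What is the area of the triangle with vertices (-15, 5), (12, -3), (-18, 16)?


Area = |x1(y2-y3) + x2(y3-y1) + x3(y1-y2)| / 2
= |-15*(-3-16) + 12*(16-5) + -18*(5--3)| / 2
= 136.5

136.5


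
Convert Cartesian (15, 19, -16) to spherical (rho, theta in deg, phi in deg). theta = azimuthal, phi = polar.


rho = sqrt(15^2 + 19^2 + (-16)^2) = 29.0172
theta = atan2(19, 15) = 51.7098 deg
phi = acos(-16/29.0172) = 123.4629 deg

rho = 29.0172, theta = 51.7098 deg, phi = 123.4629 deg


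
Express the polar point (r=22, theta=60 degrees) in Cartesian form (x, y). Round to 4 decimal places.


x = 22 * cos(60) = 11
y = 22 * sin(60) = 19.0526

(11, 19.0526)


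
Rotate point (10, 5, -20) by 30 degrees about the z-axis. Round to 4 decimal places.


x' = 10*cos(30) - 5*sin(30) = 6.1603
y' = 10*sin(30) + 5*cos(30) = 9.3301
z' = -20

(6.1603, 9.3301, -20)


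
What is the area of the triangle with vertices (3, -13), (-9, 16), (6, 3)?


Area = |x1(y2-y3) + x2(y3-y1) + x3(y1-y2)| / 2
= |3*(16-3) + -9*(3--13) + 6*(-13-16)| / 2
= 139.5

139.5


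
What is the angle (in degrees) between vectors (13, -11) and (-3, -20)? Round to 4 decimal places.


dot = 13*-3 + -11*-20 = 181
|u| = 17.0294, |v| = 20.2237
cos(angle) = 0.5256
angle = 58.2944 degrees

58.2944 degrees


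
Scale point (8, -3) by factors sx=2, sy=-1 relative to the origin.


Scaling: (x*sx, y*sy) = (8*2, -3*-1) = (16, 3)

(16, 3)


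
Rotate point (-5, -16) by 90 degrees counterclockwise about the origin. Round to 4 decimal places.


x' = -5*cos(90) - -16*sin(90) = 16
y' = -5*sin(90) + -16*cos(90) = -5

(16, -5)


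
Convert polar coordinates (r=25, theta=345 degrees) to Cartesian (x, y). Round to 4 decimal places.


x = 25 * cos(345) = 24.1481
y = 25 * sin(345) = -6.4705

(24.1481, -6.4705)


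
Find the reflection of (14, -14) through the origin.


Reflection through origin: (x, y) -> (-x, -y)
(14, -14) -> (-14, 14)

(-14, 14)


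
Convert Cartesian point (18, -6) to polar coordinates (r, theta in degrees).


r = sqrt(18^2 + (-6)^2) = 18.9737
theta = atan2(-6, 18) = 341.5651 degrees

r = 18.9737, theta = 341.5651 degrees


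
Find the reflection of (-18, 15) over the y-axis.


Reflection across y-axis: (x, y) -> (-x, y)
(-18, 15) -> (18, 15)

(18, 15)


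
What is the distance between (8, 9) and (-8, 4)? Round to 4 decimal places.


d = sqrt((-8-8)^2 + (4-9)^2) = 16.7631

16.7631


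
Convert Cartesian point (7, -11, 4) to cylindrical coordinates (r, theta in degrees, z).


r = sqrt(7^2 + (-11)^2) = 13.0384
theta = atan2(-11, 7) = 302.4712 deg
z = 4

r = 13.0384, theta = 302.4712 deg, z = 4
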